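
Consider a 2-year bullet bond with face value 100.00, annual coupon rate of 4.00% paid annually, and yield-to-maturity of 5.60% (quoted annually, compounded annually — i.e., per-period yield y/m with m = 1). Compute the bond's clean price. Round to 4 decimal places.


Coupon per period c = face * coupon_rate / m = 4.000000
Periods per year m = 1; per-period yield y/m = 0.056000
Number of cashflows N = 2
Cashflows (t years, CF_t, discount factor 1/(1+y/m)^(m*t), PV):
  t = 1.0000: CF_t = 4.000000, DF = 0.946970, PV = 3.787879
  t = 2.0000: CF_t = 104.000000, DF = 0.896752, PV = 93.262167
Price P = sum_t PV_t = 97.050046

Answer: Price = 97.0500


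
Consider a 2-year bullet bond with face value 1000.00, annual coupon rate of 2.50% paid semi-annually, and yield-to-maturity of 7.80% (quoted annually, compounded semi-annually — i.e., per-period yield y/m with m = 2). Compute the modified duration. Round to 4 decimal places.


Answer: Modified duration = 1.8874

Derivation:
Coupon per period c = face * coupon_rate / m = 12.500000
Periods per year m = 2; per-period yield y/m = 0.039000
Number of cashflows N = 4
Cashflows (t years, CF_t, discount factor 1/(1+y/m)^(m*t), PV):
  t = 0.5000: CF_t = 12.500000, DF = 0.962464, PV = 12.030799
  t = 1.0000: CF_t = 12.500000, DF = 0.926337, PV = 11.579210
  t = 1.5000: CF_t = 12.500000, DF = 0.891566, PV = 11.144571
  t = 2.0000: CF_t = 1012.500000, DF = 0.858100, PV = 868.826066
Price P = sum_t PV_t = 903.580645
First compute Macaulay numerator sum_t t * PV_t:
  t * PV_t at t = 0.5000: 6.015399
  t * PV_t at t = 1.0000: 11.579210
  t * PV_t at t = 1.5000: 16.716857
  t * PV_t at t = 2.0000: 1737.652131
Macaulay duration D = 1771.963597 / 903.580645 = 1.961046
Modified duration = D / (1 + y/m) = 1.961046 / (1 + 0.039000) = 1.887436


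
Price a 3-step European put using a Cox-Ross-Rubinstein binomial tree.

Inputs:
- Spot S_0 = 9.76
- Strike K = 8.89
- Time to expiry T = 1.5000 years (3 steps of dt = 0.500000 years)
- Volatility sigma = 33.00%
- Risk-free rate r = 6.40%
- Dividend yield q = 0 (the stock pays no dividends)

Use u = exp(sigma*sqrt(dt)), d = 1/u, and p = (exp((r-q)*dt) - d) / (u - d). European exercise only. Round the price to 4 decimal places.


dt = T/N = 0.500000
u = exp(sigma*sqrt(dt)) = 1.262817; d = 1/u = 0.791880
p = (exp((r-q)*dt) - d) / (u - d) = 0.510975
Discount per step: exp(-r*dt) = 0.968507
Stock lattice S(k, i) with i counting down-moves:
  k=0: S(0,0) = 9.7600
  k=1: S(1,0) = 12.3251; S(1,1) = 7.7288
  k=2: S(2,0) = 15.5643; S(2,1) = 9.7600; S(2,2) = 6.1202
  k=3: S(3,0) = 19.6549; S(3,1) = 12.3251; S(3,2) = 7.7288; S(3,3) = 4.8465
Terminal payoffs V(N, i) = max(K - S_T, 0):
  V(3,0) = 0.000000; V(3,1) = 0.000000; V(3,2) = 1.161250; V(3,3) = 4.043501
Backward induction: V(k, i) = exp(-r*dt) * [p * V(k+1, i) + (1-p) * V(k+1, i+1)].
  V(2,0) = exp(-r*dt) * [p*0.000000 + (1-p)*0.000000] = 0.000000
  V(2,1) = exp(-r*dt) * [p*0.000000 + (1-p)*1.161250] = 0.549995
  V(2,2) = exp(-r*dt) * [p*1.161250 + (1-p)*4.043501] = 2.489780
  V(1,0) = exp(-r*dt) * [p*0.000000 + (1-p)*0.549995] = 0.260491
  V(1,1) = exp(-r*dt) * [p*0.549995 + (1-p)*2.489780] = 1.451402
  V(0,0) = exp(-r*dt) * [p*0.260491 + (1-p)*1.451402] = 0.816330

Answer: Price = V(0,0) = 0.8163


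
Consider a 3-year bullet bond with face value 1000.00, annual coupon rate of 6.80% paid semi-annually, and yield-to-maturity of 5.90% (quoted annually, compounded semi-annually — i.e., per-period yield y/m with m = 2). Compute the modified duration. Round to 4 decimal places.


Answer: Modified duration = 2.6880

Derivation:
Coupon per period c = face * coupon_rate / m = 34.000000
Periods per year m = 2; per-period yield y/m = 0.029500
Number of cashflows N = 6
Cashflows (t years, CF_t, discount factor 1/(1+y/m)^(m*t), PV):
  t = 0.5000: CF_t = 34.000000, DF = 0.971345, PV = 33.025741
  t = 1.0000: CF_t = 34.000000, DF = 0.943512, PV = 32.079398
  t = 1.5000: CF_t = 34.000000, DF = 0.916476, PV = 31.160173
  t = 2.0000: CF_t = 34.000000, DF = 0.890214, PV = 30.267288
  t = 2.5000: CF_t = 34.000000, DF = 0.864706, PV = 29.399989
  t = 3.0000: CF_t = 1034.000000, DF = 0.839928, PV = 868.485222
Price P = sum_t PV_t = 1024.417811
First compute Macaulay numerator sum_t t * PV_t:
  t * PV_t at t = 0.5000: 16.512870
  t * PV_t at t = 1.0000: 32.079398
  t * PV_t at t = 1.5000: 46.740260
  t * PV_t at t = 2.0000: 60.534577
  t * PV_t at t = 2.5000: 73.499972
  t * PV_t at t = 3.0000: 2605.455666
Macaulay duration D = 2834.822743 / 1024.417811 = 2.767252
Modified duration = D / (1 + y/m) = 2.767252 / (1 + 0.029500) = 2.687958


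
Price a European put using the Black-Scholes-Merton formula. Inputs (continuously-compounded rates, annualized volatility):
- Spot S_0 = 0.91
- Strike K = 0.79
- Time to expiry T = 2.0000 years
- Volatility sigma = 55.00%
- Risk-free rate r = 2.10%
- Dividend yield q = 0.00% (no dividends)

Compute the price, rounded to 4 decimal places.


Answer: Price = 0.1827

Derivation:
d1 = (ln(S/K) + (r - q + 0.5*sigma^2) * T) / (sigma * sqrt(T)) = 0.62471168
d2 = d1 - sigma * sqrt(T) = -0.15310578
exp(-rT) = 0.95886978; exp(-qT) = 1.00000000
P = K * exp(-rT) * N(-d2) - S_0 * exp(-qT) * N(-d1)
N(-d1) = 0.26608015; N(-d2) = 0.56084257
P = 0.7900 * 0.95886978 * 0.56084257 - 0.9100 * 1.00000000 * 0.26608015 = 0.1827


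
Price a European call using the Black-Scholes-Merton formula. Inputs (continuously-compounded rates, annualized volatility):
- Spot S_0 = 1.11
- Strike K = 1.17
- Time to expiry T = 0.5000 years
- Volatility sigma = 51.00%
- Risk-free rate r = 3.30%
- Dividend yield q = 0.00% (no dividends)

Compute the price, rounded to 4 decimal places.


d1 = (ln(S/K) + (r - q + 0.5*sigma^2) * T) / (sigma * sqrt(T)) = 0.08008682
d2 = d1 - sigma * sqrt(T) = -0.28053764
exp(-rT) = 0.98363538; exp(-qT) = 1.00000000
C = S_0 * exp(-qT) * N(d1) - K * exp(-rT) * N(d2)
N(d1) = 0.53191590; N(d2) = 0.38953253
C = 1.1100 * 1.00000000 * 0.53191590 - 1.1700 * 0.98363538 * 0.38953253 = 0.1421

Answer: Price = 0.1421


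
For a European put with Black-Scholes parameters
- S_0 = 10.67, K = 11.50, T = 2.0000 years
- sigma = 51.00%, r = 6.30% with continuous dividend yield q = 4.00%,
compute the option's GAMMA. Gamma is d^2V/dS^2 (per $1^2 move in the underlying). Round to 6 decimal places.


Answer: Gamma = 0.045458

Derivation:
d1 = 0.3205398643; d2 = -0.4007090525
phi(d1) = 0.3789649966; exp(-qT) = 0.9231163464; exp(-rT) = 0.8816148468
Gamma = exp(-qT) * phi(d1) / (S * sigma * sqrt(T)) = 0.9231163464 * 0.3789649966 / (10.6700 * 0.5100 * 1.4142135624) = 0.045458


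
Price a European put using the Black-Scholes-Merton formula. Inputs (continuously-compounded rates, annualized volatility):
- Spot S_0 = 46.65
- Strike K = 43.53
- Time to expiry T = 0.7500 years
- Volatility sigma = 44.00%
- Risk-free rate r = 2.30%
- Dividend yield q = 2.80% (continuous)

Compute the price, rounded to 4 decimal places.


Answer: Price = 5.3334

Derivation:
d1 = (ln(S/K) + (r - q + 0.5*sigma^2) * T) / (sigma * sqrt(T)) = 0.36234653
d2 = d1 - sigma * sqrt(T) = -0.01870465
exp(-rT) = 0.98289793; exp(-qT) = 0.97921896
P = K * exp(-rT) * N(-d2) - S_0 * exp(-qT) * N(-d1)
N(-d1) = 0.35854655; N(-d2) = 0.50746164
P = 43.5300 * 0.98289793 * 0.50746164 - 46.6500 * 0.97921896 * 0.35854655 = 5.3334


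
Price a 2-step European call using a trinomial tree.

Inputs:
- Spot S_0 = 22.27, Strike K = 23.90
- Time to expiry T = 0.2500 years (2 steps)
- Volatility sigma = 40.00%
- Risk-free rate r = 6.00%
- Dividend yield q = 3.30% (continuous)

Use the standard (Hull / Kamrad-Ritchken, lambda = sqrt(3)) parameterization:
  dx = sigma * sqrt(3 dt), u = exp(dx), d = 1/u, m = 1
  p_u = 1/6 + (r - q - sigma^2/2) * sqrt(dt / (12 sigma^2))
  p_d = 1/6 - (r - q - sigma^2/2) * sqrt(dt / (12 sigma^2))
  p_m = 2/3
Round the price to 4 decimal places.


dt = T/N = 0.125000; dx = sigma*sqrt(3*dt) = 0.244949
u = exp(dx) = 1.277556; d = 1/u = 0.782744
p_u = 0.153143, p_m = 0.666667, p_d = 0.180190
Discount per step: exp(-r*dt) = 0.992528
Stock lattice S(k, j) with j the centered position index:
  k=0: S(0,+0) = 22.2700
  k=1: S(1,-1) = 17.4317; S(1,+0) = 22.2700; S(1,+1) = 28.4512
  k=2: S(2,-2) = 13.6446; S(2,-1) = 17.4317; S(2,+0) = 22.2700; S(2,+1) = 28.4512; S(2,+2) = 36.3480
Terminal payoffs V(N, j) = max(S_T - K, 0):
  V(2,-2) = 0.000000; V(2,-1) = 0.000000; V(2,+0) = 0.000000; V(2,+1) = 4.551175; V(2,+2) = 12.447973
Backward induction: V(k, j) = exp(-r*dt) * [p_u * V(k+1, j+1) + p_m * V(k+1, j) + p_d * V(k+1, j-1)]
  V(1,-1) = exp(-r*dt) * [p_u*0.000000 + p_m*0.000000 + p_d*0.000000] = 0.000000
  V(1,+0) = exp(-r*dt) * [p_u*4.551175 + p_m*0.000000 + p_d*0.000000] = 0.691775
  V(1,+1) = exp(-r*dt) * [p_u*12.447973 + p_m*4.551175 + p_d*0.000000] = 4.903527
  V(0,+0) = exp(-r*dt) * [p_u*4.903527 + p_m*0.691775 + p_d*0.000000] = 1.203069

Answer: Price = V(0,0) = 1.2031


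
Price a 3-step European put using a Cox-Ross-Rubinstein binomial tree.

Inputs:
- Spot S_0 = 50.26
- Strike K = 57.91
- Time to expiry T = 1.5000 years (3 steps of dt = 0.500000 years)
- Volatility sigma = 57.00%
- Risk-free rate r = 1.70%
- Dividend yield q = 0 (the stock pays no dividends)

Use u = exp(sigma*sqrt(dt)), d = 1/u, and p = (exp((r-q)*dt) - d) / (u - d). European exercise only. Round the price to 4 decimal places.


Answer: Price = V(0,0) = 18.6953

Derivation:
dt = T/N = 0.500000
u = exp(sigma*sqrt(dt)) = 1.496383; d = 1/u = 0.668278
p = (exp((r-q)*dt) - d) / (u - d) = 0.410888
Discount per step: exp(-r*dt) = 0.991536
Stock lattice S(k, i) with i counting down-moves:
  k=0: S(0,0) = 50.2600
  k=1: S(1,0) = 75.2082; S(1,1) = 33.5877
  k=2: S(2,0) = 112.5403; S(2,1) = 50.2600; S(2,2) = 22.4459
  k=3: S(3,0) = 168.4034; S(3,1) = 75.2082; S(3,2) = 33.5877; S(3,3) = 15.0001
Terminal payoffs V(N, i) = max(K - S_T, 0):
  V(3,0) = 0.000000; V(3,1) = 0.000000; V(3,2) = 24.322342; V(3,3) = 42.909899
Backward induction: V(k, i) = exp(-r*dt) * [p * V(k+1, i) + (1-p) * V(k+1, i+1)].
  V(2,0) = exp(-r*dt) * [p*0.000000 + (1-p)*0.000000] = 0.000000
  V(2,1) = exp(-r*dt) * [p*0.000000 + (1-p)*24.322342] = 14.207314
  V(2,2) = exp(-r*dt) * [p*24.322342 + (1-p)*42.909899] = 34.973955
  V(1,0) = exp(-r*dt) * [p*0.000000 + (1-p)*14.207314] = 8.298862
  V(1,1) = exp(-r*dt) * [p*14.207314 + (1-p)*34.973955] = 26.217400
  V(0,0) = exp(-r*dt) * [p*8.298862 + (1-p)*26.217400] = 18.695306


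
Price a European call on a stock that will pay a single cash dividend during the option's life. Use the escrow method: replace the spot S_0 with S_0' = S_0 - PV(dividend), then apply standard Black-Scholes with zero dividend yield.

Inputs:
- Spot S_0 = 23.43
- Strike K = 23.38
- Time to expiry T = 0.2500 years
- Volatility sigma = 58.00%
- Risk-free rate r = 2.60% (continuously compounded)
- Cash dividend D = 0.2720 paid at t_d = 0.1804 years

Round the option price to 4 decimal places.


Answer: Price = 2.6395

Derivation:
PV(D) = D * exp(-r * t_d) = 0.2720 * 0.99532058 = 0.27072720
S_0' = S_0 - PV(D) = 23.4300 - 0.27072720 = 23.15927280
d1 = (ln(S_0'/K) + (r + sigma^2/2)*T) / (sigma*sqrt(T)) = 0.13470447
d2 = d1 - sigma*sqrt(T) = -0.15529553
exp(-rT) = 0.99352108
N(d1) = 0.55357723; N(d2) = 0.43829417
C = S_0' * N(d1) - K * exp(-rT) * N(d2) = 23.15927280 * 0.55357723 - 23.3800 * 0.99352108 * 0.43829417 = 2.6395


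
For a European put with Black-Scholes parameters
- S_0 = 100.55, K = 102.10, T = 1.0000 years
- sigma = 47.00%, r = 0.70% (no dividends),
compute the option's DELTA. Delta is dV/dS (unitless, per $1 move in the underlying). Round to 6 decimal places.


d1 = 0.2173455129; d2 = -0.2526544871
phi(d1) = 0.3896298593; exp(-qT) = 1.0000000000; exp(-rT) = 0.9930244429
N(-d1) = 0.4139695453
Delta = -exp(-qT) * N(-d1) = -1.0000000000 * 0.4139695453 = -0.413970

Answer: Delta = -0.413970


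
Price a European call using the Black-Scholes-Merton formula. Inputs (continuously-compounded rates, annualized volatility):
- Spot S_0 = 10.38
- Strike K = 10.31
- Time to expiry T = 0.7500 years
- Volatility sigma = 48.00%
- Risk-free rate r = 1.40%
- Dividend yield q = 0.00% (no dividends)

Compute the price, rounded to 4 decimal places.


Answer: Price = 1.7847

Derivation:
d1 = (ln(S/K) + (r - q + 0.5*sigma^2) * T) / (sigma * sqrt(T)) = 0.24938303
d2 = d1 - sigma * sqrt(T) = -0.16630916
exp(-rT) = 0.98955493; exp(-qT) = 1.00000000
C = S_0 * exp(-qT) * N(d1) - K * exp(-rT) * N(d2)
N(d1) = 0.59846775; N(d2) = 0.43395683
C = 10.3800 * 1.00000000 * 0.59846775 - 10.3100 * 0.98955493 * 0.43395683 = 1.7847


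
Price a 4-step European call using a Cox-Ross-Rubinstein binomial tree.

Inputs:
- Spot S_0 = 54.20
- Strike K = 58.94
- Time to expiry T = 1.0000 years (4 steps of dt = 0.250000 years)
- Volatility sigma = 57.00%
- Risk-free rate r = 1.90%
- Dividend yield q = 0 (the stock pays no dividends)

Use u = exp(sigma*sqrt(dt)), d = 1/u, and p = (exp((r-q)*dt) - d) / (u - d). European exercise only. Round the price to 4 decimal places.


Answer: Price = V(0,0) = 10.7928

Derivation:
dt = T/N = 0.250000
u = exp(sigma*sqrt(dt)) = 1.329762; d = 1/u = 0.752014
p = (exp((r-q)*dt) - d) / (u - d) = 0.437470
Discount per step: exp(-r*dt) = 0.995261
Stock lattice S(k, i) with i counting down-moves:
  k=0: S(0,0) = 54.2000
  k=1: S(1,0) = 72.0731; S(1,1) = 40.7592
  k=2: S(2,0) = 95.8401; S(2,1) = 54.2000; S(2,2) = 30.6515
  k=3: S(3,0) = 127.4445; S(3,1) = 72.0731; S(3,2) = 40.7592; S(3,3) = 23.0503
  k=4: S(4,0) = 169.4708; S(4,1) = 95.8401; S(4,2) = 54.2000; S(4,3) = 30.6515; S(4,4) = 17.3342
Terminal payoffs V(N, i) = max(S_T - K, 0):
  V(4,0) = 110.530845; V(4,1) = 36.900074; V(4,2) = 0.000000; V(4,3) = 0.000000; V(4,4) = 0.000000
Backward induction: V(k, i) = exp(-r*dt) * [p * V(k+1, i) + (1-p) * V(k+1, i+1)].
  V(3,0) = exp(-r*dt) * [p*110.530845 + (1-p)*36.900074] = 68.783793
  V(3,1) = exp(-r*dt) * [p*36.900074 + (1-p)*0.000000] = 16.066162
  V(3,2) = exp(-r*dt) * [p*0.000000 + (1-p)*0.000000] = 0.000000
  V(3,3) = exp(-r*dt) * [p*0.000000 + (1-p)*0.000000] = 0.000000
  V(2,0) = exp(-r*dt) * [p*68.783793 + (1-p)*16.066162] = 38.943099
  V(2,1) = exp(-r*dt) * [p*16.066162 + (1-p)*0.000000] = 6.995150
  V(2,2) = exp(-r*dt) * [p*0.000000 + (1-p)*0.000000] = 0.000000
  V(1,0) = exp(-r*dt) * [p*38.943099 + (1-p)*6.995150] = 20.872026
  V(1,1) = exp(-r*dt) * [p*6.995150 + (1-p)*0.000000] = 3.045664
  V(0,0) = exp(-r*dt) * [p*20.872026 + (1-p)*3.045664] = 10.792767


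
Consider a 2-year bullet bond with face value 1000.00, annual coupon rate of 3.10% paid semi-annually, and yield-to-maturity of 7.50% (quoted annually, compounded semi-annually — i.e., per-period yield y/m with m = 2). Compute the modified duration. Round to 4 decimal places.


Coupon per period c = face * coupon_rate / m = 15.500000
Periods per year m = 2; per-period yield y/m = 0.037500
Number of cashflows N = 4
Cashflows (t years, CF_t, discount factor 1/(1+y/m)^(m*t), PV):
  t = 0.5000: CF_t = 15.500000, DF = 0.963855, PV = 14.939759
  t = 1.0000: CF_t = 15.500000, DF = 0.929017, PV = 14.399768
  t = 1.5000: CF_t = 15.500000, DF = 0.895438, PV = 13.879294
  t = 2.0000: CF_t = 1015.500000, DF = 0.863073, PV = 876.450728
Price P = sum_t PV_t = 919.669549
First compute Macaulay numerator sum_t t * PV_t:
  t * PV_t at t = 0.5000: 7.469880
  t * PV_t at t = 1.0000: 14.399768
  t * PV_t at t = 1.5000: 20.818941
  t * PV_t at t = 2.0000: 1752.901456
Macaulay duration D = 1795.590045 / 919.669549 = 1.952430
Modified duration = D / (1 + y/m) = 1.952430 / (1 + 0.037500) = 1.881860

Answer: Modified duration = 1.8819


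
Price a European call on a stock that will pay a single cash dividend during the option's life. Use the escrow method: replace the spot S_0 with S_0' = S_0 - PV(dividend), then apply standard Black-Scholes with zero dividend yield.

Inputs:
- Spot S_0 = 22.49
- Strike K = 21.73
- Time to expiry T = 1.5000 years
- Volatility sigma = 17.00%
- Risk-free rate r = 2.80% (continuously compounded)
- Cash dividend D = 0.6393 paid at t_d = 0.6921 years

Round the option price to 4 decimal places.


Answer: Price = 2.3304

Derivation:
PV(D) = D * exp(-r * t_d) = 0.6393 * 0.98080776 = 0.62703040
S_0' = S_0 - PV(D) = 22.4900 - 0.62703040 = 21.86296960
d1 = (ln(S_0'/K) + (r + sigma^2/2)*T) / (sigma*sqrt(T)) = 0.33512634
d2 = d1 - sigma*sqrt(T) = 0.12691971
exp(-rT) = 0.95886978
N(d1) = 0.63123511; N(d2) = 0.55049803
C = S_0' * N(d1) - K * exp(-rT) * N(d2) = 21.86296960 * 0.63123511 - 21.7300 * 0.95886978 * 0.55049803 = 2.3304


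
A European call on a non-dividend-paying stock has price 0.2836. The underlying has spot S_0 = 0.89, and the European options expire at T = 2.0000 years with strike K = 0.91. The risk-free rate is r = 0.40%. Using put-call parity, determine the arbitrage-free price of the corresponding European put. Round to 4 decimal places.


Put-call parity: C - P = S_0 * exp(-qT) - K * exp(-rT).
S_0 * exp(-qT) = 0.8900 * 1.00000000 = 0.89000000
K * exp(-rT) = 0.9100 * 0.99203191 = 0.90274904
P = C - S*exp(-qT) + K*exp(-rT)
P = 0.2836 - 0.89000000 + 0.90274904 = 0.2963

Answer: Put price = 0.2963


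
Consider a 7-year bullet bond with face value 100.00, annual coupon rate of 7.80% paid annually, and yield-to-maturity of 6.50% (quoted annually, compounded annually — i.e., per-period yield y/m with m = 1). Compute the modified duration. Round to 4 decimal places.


Coupon per period c = face * coupon_rate / m = 7.800000
Periods per year m = 1; per-period yield y/m = 0.065000
Number of cashflows N = 7
Cashflows (t years, CF_t, discount factor 1/(1+y/m)^(m*t), PV):
  t = 1.0000: CF_t = 7.800000, DF = 0.938967, PV = 7.323944
  t = 2.0000: CF_t = 7.800000, DF = 0.881659, PV = 6.876942
  t = 3.0000: CF_t = 7.800000, DF = 0.827849, PV = 6.457223
  t = 4.0000: CF_t = 7.800000, DF = 0.777323, PV = 6.063120
  t = 5.0000: CF_t = 7.800000, DF = 0.729881, PV = 5.693071
  t = 6.0000: CF_t = 7.800000, DF = 0.685334, PV = 5.345606
  t = 7.0000: CF_t = 107.800000, DF = 0.643506, PV = 69.369970
Price P = sum_t PV_t = 107.129876
First compute Macaulay numerator sum_t t * PV_t:
  t * PV_t at t = 1.0000: 7.323944
  t * PV_t at t = 2.0000: 13.753885
  t * PV_t at t = 3.0000: 19.371669
  t * PV_t at t = 4.0000: 24.252480
  t * PV_t at t = 5.0000: 28.465353
  t * PV_t at t = 6.0000: 32.073637
  t * PV_t at t = 7.0000: 485.589790
Macaulay duration D = 610.830757 / 107.129876 = 5.701778
Modified duration = D / (1 + y/m) = 5.701778 / (1 + 0.065000) = 5.353782

Answer: Modified duration = 5.3538


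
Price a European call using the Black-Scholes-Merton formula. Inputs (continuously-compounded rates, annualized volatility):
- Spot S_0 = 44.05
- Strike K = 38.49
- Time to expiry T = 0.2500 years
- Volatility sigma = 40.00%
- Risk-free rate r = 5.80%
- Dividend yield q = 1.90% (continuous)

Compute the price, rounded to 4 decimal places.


d1 = (ln(S/K) + (r - q + 0.5*sigma^2) * T) / (sigma * sqrt(T)) = 0.82338443
d2 = d1 - sigma * sqrt(T) = 0.62338443
exp(-rT) = 0.98560462; exp(-qT) = 0.99526126
C = S_0 * exp(-qT) * N(d1) - K * exp(-rT) * N(d2)
N(d1) = 0.79485529; N(d2) = 0.73348403
C = 44.0500 * 0.99526126 * 0.79485529 - 38.4900 * 0.98560462 * 0.73348403 = 7.0221

Answer: Price = 7.0221


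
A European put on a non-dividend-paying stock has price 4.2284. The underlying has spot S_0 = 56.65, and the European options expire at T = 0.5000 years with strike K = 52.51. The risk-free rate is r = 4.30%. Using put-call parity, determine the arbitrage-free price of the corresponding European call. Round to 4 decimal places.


Answer: Call price = 9.4853

Derivation:
Put-call parity: C - P = S_0 * exp(-qT) - K * exp(-rT).
S_0 * exp(-qT) = 56.6500 * 1.00000000 = 56.65000000
K * exp(-rT) = 52.5100 * 0.97872948 = 51.39308486
C = P + S*exp(-qT) - K*exp(-rT)
C = 4.2284 + 56.65000000 - 51.39308486 = 9.4853


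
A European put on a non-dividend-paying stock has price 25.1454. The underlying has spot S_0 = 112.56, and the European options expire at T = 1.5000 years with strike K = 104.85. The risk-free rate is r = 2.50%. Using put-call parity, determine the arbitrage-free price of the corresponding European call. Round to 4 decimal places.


Put-call parity: C - P = S_0 * exp(-qT) - K * exp(-rT).
S_0 * exp(-qT) = 112.5600 * 1.00000000 = 112.56000000
K * exp(-rT) = 104.8500 * 0.96319442 = 100.99093470
C = P + S*exp(-qT) - K*exp(-rT)
C = 25.1454 + 112.56000000 - 100.99093470 = 36.7145

Answer: Call price = 36.7145


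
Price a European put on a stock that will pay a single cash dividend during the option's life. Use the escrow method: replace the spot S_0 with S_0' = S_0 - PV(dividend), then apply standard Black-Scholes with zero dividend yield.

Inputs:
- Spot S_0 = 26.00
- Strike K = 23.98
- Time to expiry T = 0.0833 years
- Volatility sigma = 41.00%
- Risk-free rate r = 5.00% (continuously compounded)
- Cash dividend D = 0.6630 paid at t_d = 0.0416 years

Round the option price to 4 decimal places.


PV(D) = D * exp(-r * t_d) = 0.6630 * 0.99792216 = 0.66162239
S_0' = S_0 - PV(D) = 26.0000 - 0.66162239 = 25.33837761
d1 = (ln(S_0'/K) + (r + sigma^2/2)*T) / (sigma*sqrt(T)) = 0.55999839
d2 = d1 - sigma*sqrt(T) = 0.44166526
exp(-rT) = 0.99584366
N(-d1) = 0.28774027; N(-d2) = 0.32936573
P = K * exp(-rT) * N(-d2) - S_0' * N(-d1) = 23.9800 * 0.99584366 * 0.32936573 - 25.33837761 * 0.28774027 = 0.5745

Answer: Price = 0.5745


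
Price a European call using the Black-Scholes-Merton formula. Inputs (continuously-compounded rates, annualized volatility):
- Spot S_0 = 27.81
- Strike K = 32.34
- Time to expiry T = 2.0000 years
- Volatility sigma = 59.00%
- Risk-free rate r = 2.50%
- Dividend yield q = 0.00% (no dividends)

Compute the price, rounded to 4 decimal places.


d1 = (ln(S/K) + (r - q + 0.5*sigma^2) * T) / (sigma * sqrt(T)) = 0.29625475
d2 = d1 - sigma * sqrt(T) = -0.53813125
exp(-rT) = 0.95122942; exp(-qT) = 1.00000000
C = S_0 * exp(-qT) * N(d1) - K * exp(-rT) * N(d2)
N(d1) = 0.61648223; N(d2) = 0.29524322
C = 27.8100 * 1.00000000 * 0.61648223 - 32.3400 * 0.95122942 * 0.29524322 = 8.0619

Answer: Price = 8.0619


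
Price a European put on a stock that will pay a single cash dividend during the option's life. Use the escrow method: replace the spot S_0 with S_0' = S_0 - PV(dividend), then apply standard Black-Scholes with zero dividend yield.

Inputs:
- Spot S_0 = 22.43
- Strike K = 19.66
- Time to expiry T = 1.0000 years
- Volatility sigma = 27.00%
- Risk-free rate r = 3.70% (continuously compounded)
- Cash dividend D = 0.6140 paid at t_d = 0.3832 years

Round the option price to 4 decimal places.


PV(D) = D * exp(-r * t_d) = 0.6140 * 0.98592164 = 0.60535589
S_0' = S_0 - PV(D) = 22.4300 - 0.60535589 = 21.82464411
d1 = (ln(S_0'/K) + (r + sigma^2/2)*T) / (sigma*sqrt(T)) = 0.65890252
d2 = d1 - sigma*sqrt(T) = 0.38890252
exp(-rT) = 0.96367614
N(-d1) = 0.25497918; N(-d2) = 0.34867413
P = K * exp(-rT) * N(-d2) - S_0' * N(-d1) = 19.6600 * 0.96367614 * 0.34867413 - 21.82464411 * 0.25497918 = 1.0411

Answer: Price = 1.0411


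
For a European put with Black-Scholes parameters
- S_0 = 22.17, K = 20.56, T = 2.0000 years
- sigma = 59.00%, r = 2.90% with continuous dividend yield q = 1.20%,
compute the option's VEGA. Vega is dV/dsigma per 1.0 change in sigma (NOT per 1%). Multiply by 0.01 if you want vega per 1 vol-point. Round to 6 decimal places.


Answer: Vega = 10.507187

Derivation:
d1 = 0.5482984878; d2 = -0.2860875140
phi(d1) = 0.3432644461; exp(-qT) = 0.9762857098; exp(-rT) = 0.9436499474
Vega = S * exp(-qT) * phi(d1) * sqrt(T) = 22.1700 * 0.9762857098 * 0.3432644461 * 1.4142135624 = 10.507187


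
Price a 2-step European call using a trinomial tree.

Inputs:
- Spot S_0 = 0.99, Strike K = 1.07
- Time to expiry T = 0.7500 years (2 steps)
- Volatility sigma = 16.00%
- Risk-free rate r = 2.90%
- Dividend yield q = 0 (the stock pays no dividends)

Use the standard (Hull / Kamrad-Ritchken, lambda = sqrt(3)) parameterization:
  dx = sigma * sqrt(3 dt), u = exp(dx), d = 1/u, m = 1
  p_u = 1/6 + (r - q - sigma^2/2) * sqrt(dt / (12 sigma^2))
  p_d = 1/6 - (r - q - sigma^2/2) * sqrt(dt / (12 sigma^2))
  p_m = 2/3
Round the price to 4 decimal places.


Answer: Price = V(0,0) = 0.0355

Derivation:
dt = T/N = 0.375000; dx = sigma*sqrt(3*dt) = 0.169706
u = exp(dx) = 1.184956; d = 1/u = 0.843913
p_u = 0.184565, p_m = 0.666667, p_d = 0.148768
Discount per step: exp(-r*dt) = 0.989184
Stock lattice S(k, j) with j the centered position index:
  k=0: S(0,+0) = 0.9900
  k=1: S(1,-1) = 0.8355; S(1,+0) = 0.9900; S(1,+1) = 1.1731
  k=2: S(2,-2) = 0.7051; S(2,-1) = 0.8355; S(2,+0) = 0.9900; S(2,+1) = 1.1731; S(2,+2) = 1.3901
Terminal payoffs V(N, j) = max(S_T - K, 0):
  V(2,-2) = 0.000000; V(2,-1) = 0.000000; V(2,+0) = 0.000000; V(2,+1) = 0.103106; V(2,+2) = 0.320079
Backward induction: V(k, j) = exp(-r*dt) * [p_u * V(k+1, j+1) + p_m * V(k+1, j) + p_d * V(k+1, j-1)]
  V(1,-1) = exp(-r*dt) * [p_u*0.000000 + p_m*0.000000 + p_d*0.000000] = 0.000000
  V(1,+0) = exp(-r*dt) * [p_u*0.103106 + p_m*0.000000 + p_d*0.000000] = 0.018824
  V(1,+1) = exp(-r*dt) * [p_u*0.320079 + p_m*0.103106 + p_d*0.000000] = 0.126431
  V(0,+0) = exp(-r*dt) * [p_u*0.126431 + p_m*0.018824 + p_d*0.000000] = 0.035496


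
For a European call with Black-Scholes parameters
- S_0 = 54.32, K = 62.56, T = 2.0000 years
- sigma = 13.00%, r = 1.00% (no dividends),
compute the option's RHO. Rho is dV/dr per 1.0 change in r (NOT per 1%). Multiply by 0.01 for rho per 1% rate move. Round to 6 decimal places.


d1 = -0.5675000404; d2 = -0.7513478035
phi(d1) = 0.3396068408; exp(-qT) = 1.0000000000; exp(-rT) = 0.9801986733
N(d2) = 0.2262216835
Rho = K*T*exp(-rT)*N(d2) = 62.5600 * 2.0000 * 0.9801986733 * 0.2262216835 = 27.744383

Answer: Rho = 27.744383


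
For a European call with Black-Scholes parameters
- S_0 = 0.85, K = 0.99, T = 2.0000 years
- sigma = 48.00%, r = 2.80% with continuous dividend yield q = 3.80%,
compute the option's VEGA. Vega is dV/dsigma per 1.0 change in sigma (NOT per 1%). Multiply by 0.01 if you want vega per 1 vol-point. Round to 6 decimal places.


Answer: Vega = 0.442849

Derivation:
d1 = 0.0853410214; d2 = -0.5934814885
phi(d1) = 0.3974921561; exp(-qT) = 0.9268162066; exp(-rT) = 0.9455391359
Vega = S * exp(-qT) * phi(d1) * sqrt(T) = 0.8500 * 0.9268162066 * 0.3974921561 * 1.4142135624 = 0.442849


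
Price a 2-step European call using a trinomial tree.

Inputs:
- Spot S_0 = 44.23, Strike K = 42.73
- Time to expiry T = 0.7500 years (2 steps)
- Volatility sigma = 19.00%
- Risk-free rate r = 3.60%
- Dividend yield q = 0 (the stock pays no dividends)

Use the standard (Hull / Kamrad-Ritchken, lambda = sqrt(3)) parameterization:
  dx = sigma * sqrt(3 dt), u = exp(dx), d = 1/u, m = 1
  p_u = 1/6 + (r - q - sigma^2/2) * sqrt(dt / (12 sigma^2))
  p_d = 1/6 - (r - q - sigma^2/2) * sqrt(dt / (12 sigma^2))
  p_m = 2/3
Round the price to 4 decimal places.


Answer: Price = V(0,0) = 4.2039

Derivation:
dt = T/N = 0.375000; dx = sigma*sqrt(3*dt) = 0.201525
u = exp(dx) = 1.223267; d = 1/u = 0.817483
p_u = 0.183367, p_m = 0.666667, p_d = 0.149966
Discount per step: exp(-r*dt) = 0.986591
Stock lattice S(k, j) with j the centered position index:
  k=0: S(0,+0) = 44.2300
  k=1: S(1,-1) = 36.1573; S(1,+0) = 44.2300; S(1,+1) = 54.1051
  k=2: S(2,-2) = 29.5579; S(2,-1) = 36.1573; S(2,+0) = 44.2300; S(2,+1) = 54.1051; S(2,+2) = 66.1850
Terminal payoffs V(N, j) = max(S_T - K, 0):
  V(2,-2) = 0.000000; V(2,-1) = 0.000000; V(2,+0) = 1.500000; V(2,+1) = 11.375115; V(2,+2) = 23.455020
Backward induction: V(k, j) = exp(-r*dt) * [p_u * V(k+1, j+1) + p_m * V(k+1, j) + p_d * V(k+1, j-1)]
  V(1,-1) = exp(-r*dt) * [p_u*1.500000 + p_m*0.000000 + p_d*0.000000] = 0.271363
  V(1,+0) = exp(-r*dt) * [p_u*11.375115 + p_m*1.500000 + p_d*0.000000] = 3.044447
  V(1,+1) = exp(-r*dt) * [p_u*23.455020 + p_m*11.375115 + p_d*1.500000] = 11.946869
  V(0,+0) = exp(-r*dt) * [p_u*11.946869 + p_m*3.044447 + p_d*0.271363] = 4.203856


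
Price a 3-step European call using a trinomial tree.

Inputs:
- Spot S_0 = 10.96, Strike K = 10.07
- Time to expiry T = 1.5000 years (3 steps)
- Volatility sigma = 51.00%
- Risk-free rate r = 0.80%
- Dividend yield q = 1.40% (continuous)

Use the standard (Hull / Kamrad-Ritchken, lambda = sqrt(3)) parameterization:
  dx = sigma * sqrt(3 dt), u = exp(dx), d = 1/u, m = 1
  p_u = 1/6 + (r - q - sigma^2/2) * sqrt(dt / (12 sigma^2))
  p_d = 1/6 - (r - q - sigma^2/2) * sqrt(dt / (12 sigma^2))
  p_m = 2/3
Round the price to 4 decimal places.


dt = T/N = 0.500000; dx = sigma*sqrt(3*dt) = 0.624620
u = exp(dx) = 1.867536; d = 1/u = 0.535465
p_u = 0.112214, p_m = 0.666667, p_d = 0.221120
Discount per step: exp(-r*dt) = 0.996008
Stock lattice S(k, j) with j the centered position index:
  k=0: S(0,+0) = 10.9600
  k=1: S(1,-1) = 5.8687; S(1,+0) = 10.9600; S(1,+1) = 20.4682
  k=2: S(2,-2) = 3.1425; S(2,-1) = 5.8687; S(2,+0) = 10.9600; S(2,+1) = 20.4682; S(2,+2) = 38.2251
  k=3: S(3,-3) = 1.6827; S(3,-2) = 3.1425; S(3,-1) = 5.8687; S(3,+0) = 10.9600; S(3,+1) = 20.4682; S(3,+2) = 38.2251; S(3,+3) = 71.3867
Terminal payoffs V(N, j) = max(S_T - K, 0):
  V(3,-3) = 0.000000; V(3,-2) = 0.000000; V(3,-1) = 0.000000; V(3,+0) = 0.890000; V(3,+1) = 10.398194; V(3,+2) = 28.155088; V(3,+3) = 61.316726
Backward induction: V(k, j) = exp(-r*dt) * [p_u * V(k+1, j+1) + p_m * V(k+1, j) + p_d * V(k+1, j-1)]
  V(2,-2) = exp(-r*dt) * [p_u*0.000000 + p_m*0.000000 + p_d*0.000000] = 0.000000
  V(2,-1) = exp(-r*dt) * [p_u*0.890000 + p_m*0.000000 + p_d*0.000000] = 0.099471
  V(2,+0) = exp(-r*dt) * [p_u*10.398194 + p_m*0.890000 + p_d*0.000000] = 1.753125
  V(2,+1) = exp(-r*dt) * [p_u*28.155088 + p_m*10.398194 + p_d*0.890000] = 10.247237
  V(2,+2) = exp(-r*dt) * [p_u*61.316726 + p_m*28.155088 + p_d*10.398194] = 27.838296
  V(1,-1) = exp(-r*dt) * [p_u*1.753125 + p_m*0.099471 + p_d*0.000000] = 0.261989
  V(1,+0) = exp(-r*dt) * [p_u*10.247237 + p_m*1.753125 + p_d*0.099471] = 2.331280
  V(1,+1) = exp(-r*dt) * [p_u*27.838296 + p_m*10.247237 + p_d*1.753125] = 10.301687
  V(0,+0) = exp(-r*dt) * [p_u*10.301687 + p_m*2.331280 + p_d*0.261989] = 2.757056

Answer: Price = V(0,0) = 2.7571


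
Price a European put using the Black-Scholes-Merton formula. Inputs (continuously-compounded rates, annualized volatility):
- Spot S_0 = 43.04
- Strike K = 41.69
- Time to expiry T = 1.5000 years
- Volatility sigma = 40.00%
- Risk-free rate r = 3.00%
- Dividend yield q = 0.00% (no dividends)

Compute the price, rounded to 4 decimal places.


d1 = (ln(S/K) + (r - q + 0.5*sigma^2) * T) / (sigma * sqrt(T)) = 0.40185640
d2 = d1 - sigma * sqrt(T) = -0.08804155
exp(-rT) = 0.95599748; exp(-qT) = 1.00000000
P = K * exp(-rT) * N(-d2) - S_0 * exp(-qT) * N(-d1)
N(-d1) = 0.34389486; N(-d2) = 0.53507817
P = 41.6900 * 0.95599748 * 0.53507817 - 43.0400 * 1.00000000 * 0.34389486 = 6.5246

Answer: Price = 6.5246


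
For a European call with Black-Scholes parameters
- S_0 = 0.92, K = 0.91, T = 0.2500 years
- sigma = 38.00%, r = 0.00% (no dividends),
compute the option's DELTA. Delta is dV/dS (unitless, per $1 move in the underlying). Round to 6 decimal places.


d1 = 0.1525214239; d2 = -0.0374785761
phi(d1) = 0.3943289082; exp(-qT) = 1.0000000000; exp(-rT) = 1.0000000000
N(d1) = 0.5606121528
Delta = exp(-qT) * N(d1) = 1.0000000000 * 0.5606121528 = 0.560612

Answer: Delta = 0.560612


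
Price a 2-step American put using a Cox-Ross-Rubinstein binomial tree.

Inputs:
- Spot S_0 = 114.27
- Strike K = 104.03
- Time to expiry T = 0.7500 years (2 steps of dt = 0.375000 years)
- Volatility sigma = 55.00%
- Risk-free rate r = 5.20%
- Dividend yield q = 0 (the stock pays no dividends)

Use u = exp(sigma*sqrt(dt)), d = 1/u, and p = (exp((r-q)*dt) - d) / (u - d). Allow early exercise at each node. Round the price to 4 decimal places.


dt = T/N = 0.375000
u = exp(sigma*sqrt(dt)) = 1.400466; d = 1/u = 0.714048
p = (exp((r-q)*dt) - d) / (u - d) = 0.445273
Discount per step: exp(-r*dt) = 0.980689
Stock lattice S(k, i) with i counting down-moves:
  k=0: S(0,0) = 114.2700
  k=1: S(1,0) = 160.0312; S(1,1) = 81.5943
  k=2: S(2,0) = 224.1182; S(2,1) = 114.2700; S(2,2) = 58.2623
Terminal payoffs V(N, i) = max(K - S_T, 0):
  V(2,0) = 0.000000; V(2,1) = 0.000000; V(2,2) = 45.767749
Backward induction: V(k, i) = exp(-r*dt) * [p * V(k+1, i) + (1-p) * V(k+1, i+1)]; then take max(V_cont, immediate exercise) for American.
  V(1,0) = exp(-r*dt) * [p*0.000000 + (1-p)*0.000000] = 0.000000; exercise = 0.000000; V(1,0) = max -> 0.000000
  V(1,1) = exp(-r*dt) * [p*0.000000 + (1-p)*45.767749] = 24.898325; exercise = 22.435714; V(1,1) = max -> 24.898325
  V(0,0) = exp(-r*dt) * [p*0.000000 + (1-p)*24.898325] = 13.545053; exercise = 0.000000; V(0,0) = max -> 13.545053

Answer: Price = V(0,0) = 13.5451


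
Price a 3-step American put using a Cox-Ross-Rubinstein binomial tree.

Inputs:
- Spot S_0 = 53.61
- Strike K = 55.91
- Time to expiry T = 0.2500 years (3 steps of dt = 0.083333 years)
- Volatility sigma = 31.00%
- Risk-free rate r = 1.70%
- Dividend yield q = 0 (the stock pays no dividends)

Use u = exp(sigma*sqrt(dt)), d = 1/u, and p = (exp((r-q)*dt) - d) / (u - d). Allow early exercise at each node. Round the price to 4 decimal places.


dt = T/N = 0.083333
u = exp(sigma*sqrt(dt)) = 1.093616; d = 1/u = 0.914398
p = (exp((r-q)*dt) - d) / (u - d) = 0.485553
Discount per step: exp(-r*dt) = 0.998584
Stock lattice S(k, i) with i counting down-moves:
  k=0: S(0,0) = 53.6100
  k=1: S(1,0) = 58.6287; S(1,1) = 49.0209
  k=2: S(2,0) = 64.1173; S(2,1) = 53.6100; S(2,2) = 44.8246
  k=3: S(3,0) = 70.1197; S(3,1) = 58.6287; S(3,2) = 49.0209; S(3,3) = 40.9875
Terminal payoffs V(N, i) = max(K - S_T, 0):
  V(3,0) = 0.000000; V(3,1) = 0.000000; V(3,2) = 6.889120; V(3,3) = 14.922475
Backward induction: V(k, i) = exp(-r*dt) * [p * V(k+1, i) + (1-p) * V(k+1, i+1)]; then take max(V_cont, immediate exercise) for American.
  V(2,0) = exp(-r*dt) * [p*0.000000 + (1-p)*0.000000] = 0.000000; exercise = 0.000000; V(2,0) = max -> 0.000000
  V(2,1) = exp(-r*dt) * [p*0.000000 + (1-p)*6.889120] = 3.539070; exercise = 2.300000; V(2,1) = max -> 3.539070
  V(2,2) = exp(-r*dt) * [p*6.889120 + (1-p)*14.922475] = 11.006253; exercise = 11.085403; V(2,2) = max -> 11.085403
  V(1,0) = exp(-r*dt) * [p*0.000000 + (1-p)*3.539070] = 1.818087; exercise = 0.000000; V(1,0) = max -> 1.818087
  V(1,1) = exp(-r*dt) * [p*3.539070 + (1-p)*11.085403] = 7.410753; exercise = 6.889120; V(1,1) = max -> 7.410753
  V(0,0) = exp(-r*dt) * [p*1.818087 + (1-p)*7.410753] = 4.688571; exercise = 2.300000; V(0,0) = max -> 4.688571

Answer: Price = V(0,0) = 4.6886


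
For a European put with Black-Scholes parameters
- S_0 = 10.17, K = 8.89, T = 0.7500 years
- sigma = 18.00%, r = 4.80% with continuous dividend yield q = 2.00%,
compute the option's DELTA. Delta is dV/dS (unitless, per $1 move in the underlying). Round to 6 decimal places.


Answer: Delta = -0.138959

Derivation:
d1 = 1.0755725063; d2 = 0.9196879336
phi(d1) = 0.2237185162; exp(-qT) = 0.9851119396; exp(-rT) = 0.9646402935
N(-d1) = 0.1410592445
Delta = -exp(-qT) * N(-d1) = -0.9851119396 * 0.1410592445 = -0.138959


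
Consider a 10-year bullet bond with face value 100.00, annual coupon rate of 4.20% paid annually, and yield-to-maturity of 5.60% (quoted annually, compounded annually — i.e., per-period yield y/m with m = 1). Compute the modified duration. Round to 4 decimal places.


Coupon per period c = face * coupon_rate / m = 4.200000
Periods per year m = 1; per-period yield y/m = 0.056000
Number of cashflows N = 10
Cashflows (t years, CF_t, discount factor 1/(1+y/m)^(m*t), PV):
  t = 1.0000: CF_t = 4.200000, DF = 0.946970, PV = 3.977273
  t = 2.0000: CF_t = 4.200000, DF = 0.896752, PV = 3.766357
  t = 3.0000: CF_t = 4.200000, DF = 0.849197, PV = 3.566626
  t = 4.0000: CF_t = 4.200000, DF = 0.804163, PV = 3.377486
  t = 5.0000: CF_t = 4.200000, DF = 0.761518, PV = 3.198377
  t = 6.0000: CF_t = 4.200000, DF = 0.721135, PV = 3.028766
  t = 7.0000: CF_t = 4.200000, DF = 0.682893, PV = 2.868150
  t = 8.0000: CF_t = 4.200000, DF = 0.646679, PV = 2.716051
  t = 9.0000: CF_t = 4.200000, DF = 0.612385, PV = 2.572018
  t = 10.0000: CF_t = 104.200000, DF = 0.579910, PV = 60.426653
Price P = sum_t PV_t = 89.497757
First compute Macaulay numerator sum_t t * PV_t:
  t * PV_t at t = 1.0000: 3.977273
  t * PV_t at t = 2.0000: 7.532713
  t * PV_t at t = 3.0000: 10.699877
  t * PV_t at t = 4.0000: 13.509946
  t * PV_t at t = 5.0000: 15.991887
  t * PV_t at t = 6.0000: 18.172599
  t * PV_t at t = 7.0000: 20.077050
  t * PV_t at t = 8.0000: 21.728409
  t * PV_t at t = 9.0000: 23.148163
  t * PV_t at t = 10.0000: 604.266526
Macaulay duration D = 739.104443 / 89.497757 = 8.258357
Modified duration = D / (1 + y/m) = 8.258357 / (1 + 0.056000) = 7.820414

Answer: Modified duration = 7.8204


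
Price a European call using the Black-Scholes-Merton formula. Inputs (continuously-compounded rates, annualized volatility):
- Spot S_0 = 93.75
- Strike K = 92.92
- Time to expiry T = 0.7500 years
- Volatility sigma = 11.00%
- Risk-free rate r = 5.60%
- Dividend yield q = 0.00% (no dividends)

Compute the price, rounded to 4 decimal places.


Answer: Price = 6.2828

Derivation:
d1 = (ln(S/K) + (r - q + 0.5*sigma^2) * T) / (sigma * sqrt(T)) = 0.58186680
d2 = d1 - sigma * sqrt(T) = 0.48660400
exp(-rT) = 0.95886978; exp(-qT) = 1.00000000
C = S_0 * exp(-qT) * N(d1) - K * exp(-rT) * N(d2)
N(d1) = 0.71967180; N(d2) = 0.68673051
C = 93.7500 * 1.00000000 * 0.71967180 - 92.9200 * 0.95886978 * 0.68673051 = 6.2828


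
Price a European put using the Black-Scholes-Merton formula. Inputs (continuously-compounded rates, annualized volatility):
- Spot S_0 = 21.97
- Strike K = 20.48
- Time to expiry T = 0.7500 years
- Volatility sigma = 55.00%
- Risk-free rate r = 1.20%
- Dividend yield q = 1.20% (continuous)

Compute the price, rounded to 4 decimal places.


d1 = (ln(S/K) + (r - q + 0.5*sigma^2) * T) / (sigma * sqrt(T)) = 0.38559983
d2 = d1 - sigma * sqrt(T) = -0.09071414
exp(-rT) = 0.99104038; exp(-qT) = 0.99104038
P = K * exp(-rT) * N(-d2) - S_0 * exp(-qT) * N(-d1)
N(-d1) = 0.34989653; N(-d2) = 0.53614013
P = 20.4800 * 0.99104038 * 0.53614013 - 21.9700 * 0.99104038 * 0.34989653 = 3.2634

Answer: Price = 3.2634


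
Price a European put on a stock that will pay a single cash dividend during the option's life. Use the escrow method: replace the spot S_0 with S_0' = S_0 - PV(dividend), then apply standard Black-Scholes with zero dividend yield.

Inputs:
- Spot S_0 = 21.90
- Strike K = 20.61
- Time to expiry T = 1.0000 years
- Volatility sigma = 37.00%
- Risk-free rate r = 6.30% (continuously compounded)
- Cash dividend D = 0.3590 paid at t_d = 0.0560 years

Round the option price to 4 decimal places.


Answer: Price = 2.0293

Derivation:
PV(D) = D * exp(-r * t_d) = 0.3590 * 0.99647822 = 0.35773568
S_0' = S_0 - PV(D) = 21.9000 - 0.35773568 = 21.54226432
d1 = (ln(S_0'/K) + (r + sigma^2/2)*T) / (sigma*sqrt(T)) = 0.47483890
d2 = d1 - sigma*sqrt(T) = 0.10483890
exp(-rT) = 0.93894347
N(-d1) = 0.31745090; N(-d2) = 0.45825182
P = K * exp(-rT) * N(-d2) - S_0' * N(-d1) = 20.6100 * 0.93894347 * 0.45825182 - 21.54226432 * 0.31745090 = 2.0293


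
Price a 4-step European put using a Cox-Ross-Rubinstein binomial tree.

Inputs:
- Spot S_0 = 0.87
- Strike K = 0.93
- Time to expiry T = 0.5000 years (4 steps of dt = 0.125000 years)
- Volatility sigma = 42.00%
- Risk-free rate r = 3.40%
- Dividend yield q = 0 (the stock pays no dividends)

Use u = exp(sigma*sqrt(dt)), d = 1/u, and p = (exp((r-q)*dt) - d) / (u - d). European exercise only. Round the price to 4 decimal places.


Answer: Price = V(0,0) = 0.1311

Derivation:
dt = T/N = 0.125000
u = exp(sigma*sqrt(dt)) = 1.160084; d = 1/u = 0.862007
p = (exp((r-q)*dt) - d) / (u - d) = 0.477233
Discount per step: exp(-r*dt) = 0.995759
Stock lattice S(k, i) with i counting down-moves:
  k=0: S(0,0) = 0.8700
  k=1: S(1,0) = 1.0093; S(1,1) = 0.7499
  k=2: S(2,0) = 1.1708; S(2,1) = 0.8700; S(2,2) = 0.6465
  k=3: S(3,0) = 1.3583; S(3,1) = 1.0093; S(3,2) = 0.7499; S(3,3) = 0.5573
  k=4: S(4,0) = 1.5757; S(4,1) = 1.1708; S(4,2) = 0.8700; S(4,3) = 0.6465; S(4,4) = 0.4804
Terminal payoffs V(N, i) = max(K - S_T, 0):
  V(4,0) = 0.000000; V(4,1) = 0.000000; V(4,2) = 0.060000; V(4,3) = 0.283542; V(4,4) = 0.449646
Backward induction: V(k, i) = exp(-r*dt) * [p * V(k+1, i) + (1-p) * V(k+1, i+1)].
  V(3,0) = exp(-r*dt) * [p*0.000000 + (1-p)*0.000000] = 0.000000
  V(3,1) = exp(-r*dt) * [p*0.000000 + (1-p)*0.060000] = 0.031233
  V(3,2) = exp(-r*dt) * [p*0.060000 + (1-p)*0.283542] = 0.176110
  V(3,3) = exp(-r*dt) * [p*0.283542 + (1-p)*0.449646] = 0.368805
  V(2,0) = exp(-r*dt) * [p*0.000000 + (1-p)*0.031233] = 0.016258
  V(2,1) = exp(-r*dt) * [p*0.031233 + (1-p)*0.176110] = 0.106516
  V(2,2) = exp(-r*dt) * [p*0.176110 + (1-p)*0.368805] = 0.275670
  V(1,0) = exp(-r*dt) * [p*0.016258 + (1-p)*0.106516] = 0.063173
  V(1,1) = exp(-r*dt) * [p*0.106516 + (1-p)*0.275670] = 0.194118
  V(0,0) = exp(-r*dt) * [p*0.063173 + (1-p)*0.194118] = 0.131068
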